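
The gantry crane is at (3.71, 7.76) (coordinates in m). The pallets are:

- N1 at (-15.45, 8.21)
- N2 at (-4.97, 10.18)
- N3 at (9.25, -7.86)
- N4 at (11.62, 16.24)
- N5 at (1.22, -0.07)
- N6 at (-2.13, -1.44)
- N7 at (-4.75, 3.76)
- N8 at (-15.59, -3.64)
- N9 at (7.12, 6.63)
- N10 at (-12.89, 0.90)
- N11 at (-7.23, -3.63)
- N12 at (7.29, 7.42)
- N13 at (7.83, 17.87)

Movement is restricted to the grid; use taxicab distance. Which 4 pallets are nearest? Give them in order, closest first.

Distances from (3.71, 7.76):
N1: 19.61 m
N2: 11.10 m
N3: 21.16 m
N4: 16.39 m
N5: 10.32 m
N6: 15.04 m
N7: 12.46 m
N8: 30.70 m
N9: 4.54 m
N10: 23.46 m
N11: 22.33 m
N12: 3.92 m
N13: 14.23 m
Sorted: N12 (3.92 m) < N9 (4.54 m) < N5 (10.32 m) < N2 (11.10 m) < N7 (12.46 m) < N13 (14.23 m) < …

N12, N9, N5, N2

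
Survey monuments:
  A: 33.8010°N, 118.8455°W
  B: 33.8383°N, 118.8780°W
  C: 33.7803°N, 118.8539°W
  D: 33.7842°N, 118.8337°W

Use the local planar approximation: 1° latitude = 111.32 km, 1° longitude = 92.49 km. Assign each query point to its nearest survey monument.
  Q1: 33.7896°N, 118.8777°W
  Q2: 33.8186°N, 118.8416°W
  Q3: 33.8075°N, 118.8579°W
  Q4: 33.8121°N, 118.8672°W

Q1→C; Q2→A; Q3→A; Q4→A

Q1 at 33.7896°N, 118.8777°W:
  A: √((0.0114·111.32)² + (0.0322·92.49)²) = √(1.610483 + 8.869544) = 3.2373 km
  B: √((0.0487·111.32)² + (-0.0003·92.49)²) = √(29.390320 + 0.000770) = 5.4214 km
  C: √((-0.0093·111.32)² + (0.0238·92.49)²) = √(1.071796 + 4.845554) = 2.4326 km
  D: √((-0.0054·111.32)² + (0.0440·92.49)²) = √(0.361355 + 16.561319) = 4.1137 km
  → nearest: C (2.4326 km)
Q2 at 33.8186°N, 118.8416°W:
  A: √((-0.0176·111.32)² + (-0.0039·92.49)²) = √(3.838590 + 0.130112) = 1.9922 km
  B: √((0.0197·111.32)² + (-0.0364·92.49)²) = √(4.809267 + 11.334238) = 4.0179 km
  C: √((-0.0383·111.32)² + (-0.0123·92.49)²) = √(18.177910 + 1.294195) = 4.4127 km
  D: √((-0.0344·111.32)² + (0.0079·92.49)²) = √(14.664366 + 0.533880) = 3.8985 km
  → nearest: A (1.9922 km)
Q3 at 33.8075°N, 118.8579°W:
  A: √((-0.0065·111.32)² + (0.0124·92.49)²) = √(0.523568 + 1.315325) = 1.3561 km
  B: √((0.0308·111.32)² + (-0.0201·92.49)²) = √(11.755682 + 3.456063) = 3.9002 km
  C: √((-0.0272·111.32)² + (0.0040·92.49)²) = √(9.168203 + 0.136870) = 3.0504 km
  D: √((-0.0233·111.32)² + (0.0242·92.49)²) = √(6.727570 + 5.009799) = 3.4260 km
  → nearest: A (1.3561 km)
Q4 at 33.8121°N, 118.8672°W:
  A: √((-0.0111·111.32)² + (0.0217·92.49)²) = √(1.526836 + 4.028181) = 2.3569 km
  B: √((0.0262·111.32)² + (-0.0108·92.49)²) = √(8.506462 + 0.997785) = 3.0829 km
  C: √((-0.0318·111.32)² + (0.0133·92.49)²) = √(12.531430 + 1.513188) = 3.7476 km
  D: √((-0.0279·111.32)² + (0.0335·92.49)²) = √(9.646168 + 9.600176) = 4.3871 km
  → nearest: A (2.3569 km)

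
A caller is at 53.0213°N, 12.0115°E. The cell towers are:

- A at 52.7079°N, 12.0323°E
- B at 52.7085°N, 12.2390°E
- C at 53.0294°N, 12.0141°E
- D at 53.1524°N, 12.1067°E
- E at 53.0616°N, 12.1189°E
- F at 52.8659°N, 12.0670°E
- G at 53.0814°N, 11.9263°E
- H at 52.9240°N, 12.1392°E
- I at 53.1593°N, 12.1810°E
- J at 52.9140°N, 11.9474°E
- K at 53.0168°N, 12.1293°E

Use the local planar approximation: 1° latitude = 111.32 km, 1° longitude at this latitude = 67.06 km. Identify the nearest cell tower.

C

Distances from 53.0213°N, 12.0115°E:
A: 34.9156 km
B: 38.0164 km
C: 0.9184 km
D: 15.9293 km
E: 8.4852 km
F: 17.6950 km
G: 8.7980 km
H: 13.8078 km
I: 19.1101 km
J: 12.6946 km
K: 7.9155 km
Minimum: C at 0.9184 km.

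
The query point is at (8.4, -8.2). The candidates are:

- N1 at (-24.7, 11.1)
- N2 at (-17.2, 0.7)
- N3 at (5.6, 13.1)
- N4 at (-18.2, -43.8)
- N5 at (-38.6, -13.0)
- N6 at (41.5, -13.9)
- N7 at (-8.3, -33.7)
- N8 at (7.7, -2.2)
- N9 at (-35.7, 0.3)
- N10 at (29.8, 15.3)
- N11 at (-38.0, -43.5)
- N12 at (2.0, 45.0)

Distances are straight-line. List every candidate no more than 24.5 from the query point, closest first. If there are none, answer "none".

N8, N3

Distances from (8.4, -8.2):
N1: √((-33.1)² + (19.3)²) = √(1095.610 + 372.490) = 38.3
N2: √((-25.6)² + (8.9)²) = √(655.360 + 79.210) = 27.1
N3: √((-2.8)² + (21.3)²) = √(7.840 + 453.690) = 21.5
N4: √((-26.6)² + (-35.6)²) = √(707.560 + 1267.360) = 44.4
N5: √((-47.0)² + (-4.8)²) = √(2209.000 + 23.040) = 47.2
N6: √((33.1)² + (-5.7)²) = √(1095.610 + 32.490) = 33.6
N7: √((-16.7)² + (-25.5)²) = √(278.890 + 650.250) = 30.5
N8: √((-0.7)² + (6.0)²) = √(0.490 + 36.000) = 6.0
N9: √((-44.1)² + (8.5)²) = √(1944.810 + 72.250) = 44.9
N10: √((21.4)² + (23.5)²) = √(457.960 + 552.250) = 31.8
N11: √((-46.4)² + (-35.3)²) = √(2152.960 + 1246.090) = 58.3
N12: √((-6.4)² + (53.2)²) = √(40.960 + 2830.240) = 53.6
Threshold 24.5: N8 (6.0), N3 (21.5) are within range.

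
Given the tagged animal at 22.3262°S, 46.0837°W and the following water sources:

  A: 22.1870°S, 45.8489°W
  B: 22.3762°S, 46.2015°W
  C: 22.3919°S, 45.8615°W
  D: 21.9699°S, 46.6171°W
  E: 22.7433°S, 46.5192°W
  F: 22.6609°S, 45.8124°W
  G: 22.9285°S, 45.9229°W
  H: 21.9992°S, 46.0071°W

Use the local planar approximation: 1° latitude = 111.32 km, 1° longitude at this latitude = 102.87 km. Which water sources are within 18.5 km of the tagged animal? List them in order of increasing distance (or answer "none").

B

Distances from 22.3262°S, 46.0837°W:
A: 28.6972 km
B: 13.3352 km
C: 23.9993 km
D: 67.7052 km
E: 64.5207 km
F: 46.5522 km
G: 69.0584 km
H: 37.2447 km
Threshold 18.5 km: B (13.3352 km) is within range.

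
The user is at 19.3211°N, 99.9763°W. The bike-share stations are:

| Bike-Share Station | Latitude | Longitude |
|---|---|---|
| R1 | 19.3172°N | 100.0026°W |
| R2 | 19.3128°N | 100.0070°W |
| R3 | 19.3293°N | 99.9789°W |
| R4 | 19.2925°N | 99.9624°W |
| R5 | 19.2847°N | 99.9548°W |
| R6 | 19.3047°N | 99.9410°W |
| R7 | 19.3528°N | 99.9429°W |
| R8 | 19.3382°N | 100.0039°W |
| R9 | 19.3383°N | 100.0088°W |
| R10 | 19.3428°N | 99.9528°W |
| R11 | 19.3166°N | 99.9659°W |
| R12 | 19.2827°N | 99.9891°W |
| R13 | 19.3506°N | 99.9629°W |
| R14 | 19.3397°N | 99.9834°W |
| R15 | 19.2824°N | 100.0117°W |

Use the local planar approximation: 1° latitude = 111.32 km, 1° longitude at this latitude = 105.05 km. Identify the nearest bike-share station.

R3

Distances from 19.3211°N, 99.9763°W:
R1: √((-0.0039·111.32)² + (-0.0263·105.05)²) = √(0.188484 + 7.633147) = 2.7967 km
R2: √((-0.0083·111.32)² + (-0.0307·105.05)²) = √(0.853695 + 10.400851) = 3.3548 km
R3: √((0.0082·111.32)² + (-0.0026·105.05)²) = √(0.833248 + 0.074600) = 0.9528 km
R4: √((-0.0286·111.32)² + (0.0139·105.05)²) = √(10.136277 + 2.132169) = 3.5026 km
R5: √((-0.0364·111.32)² + (0.0215·105.05)²) = √(16.419093 + 5.101161) = 4.6390 km
R6: √((-0.0164·111.32)² + (0.0353·105.05)²) = √(3.332991 + 13.751229) = 4.1333 km
R7: √((0.0317·111.32)² + (0.0334·105.05)²) = √(12.452740 + 12.310765) = 4.9763 km
R8: √((0.0171·111.32)² + (-0.0276·105.05)²) = √(3.623586 + 8.406404) = 3.4684 km
R9: √((0.0172·111.32)² + (-0.0325·105.05)²) = √(3.666091 + 11.656250) = 3.9144 km
R10: √((0.0217·111.32)² + (0.0235·105.05)²) = √(5.835336 + 6.094356) = 3.4539 km
R11: √((-0.0045·111.32)² + (0.0104·105.05)²) = √(0.250941 + 1.193600) = 1.2019 km
R12: √((-0.0384·111.32)² + (-0.0128·105.05)²) = √(18.272957 + 1.808057) = 4.4812 km
R13: √((0.0295·111.32)² + (0.0134·105.05)²) = √(10.784262 + 1.981535) = 3.5729 km
R14: √((0.0186·111.32)² + (-0.0071·105.05)²) = √(4.287186 + 0.556300) = 2.2008 km
R15: √((-0.0387·111.32)² + (-0.0354·105.05)²) = √(18.559588 + 13.829250) = 5.6911 km
Minimum: R3 at 0.9528 km.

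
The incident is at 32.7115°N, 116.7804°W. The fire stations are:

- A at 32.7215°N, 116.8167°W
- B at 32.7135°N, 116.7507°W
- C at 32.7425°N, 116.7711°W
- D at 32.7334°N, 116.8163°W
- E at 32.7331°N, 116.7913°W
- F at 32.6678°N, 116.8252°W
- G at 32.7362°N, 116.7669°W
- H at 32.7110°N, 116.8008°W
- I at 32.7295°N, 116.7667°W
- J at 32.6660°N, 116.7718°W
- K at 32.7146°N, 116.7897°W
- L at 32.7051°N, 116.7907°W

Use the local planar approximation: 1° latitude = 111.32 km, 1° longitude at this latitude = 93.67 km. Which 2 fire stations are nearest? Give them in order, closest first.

Distances from 32.7115°N, 116.7804°W:
A: √((0.0100·111.32)² + (-0.0363·93.67)²) = √(1.239214 + 11.561503) = 3.5778 km
B: √((0.0020·111.32)² + (0.0297·93.67)²) = √(0.049569 + 7.739518) = 2.7909 km
C: √((0.0310·111.32)² + (0.0093·93.67)²) = √(11.908849 + 0.758869) = 3.5592 km
D: √((0.0219·111.32)² + (-0.0359·93.67)²) = √(5.943395 + 11.308108) = 4.1535 km
E: √((0.0216·111.32)² + (-0.0109·93.67)²) = √(5.781678 + 1.042447) = 2.6123 km
F: √((-0.0437·111.32)² + (-0.0448·93.67)²) = √(23.665150 + 17.609907) = 6.4246 km
G: √((0.0247·111.32)² + (0.0135·93.67)²) = √(7.560322 + 1.599074) = 3.0264 km
H: √((-0.0005·111.32)² + (-0.0204·93.67)²) = √(0.003098 + 3.651417) = 1.9117 km
I: √((0.0180·111.32)² + (0.0137·93.67)²) = √(4.015054 + 1.646805) = 2.3795 km
J: √((-0.0455·111.32)² + (0.0086·93.67)²) = √(25.654833 + 0.648930) = 5.1287 km
K: √((0.0031·111.32)² + (-0.0093·93.67)²) = √(0.119088 + 0.758869) = 0.9370 km
L: √((-0.0064·111.32)² + (-0.0103·93.67)²) = √(0.507582 + 0.930841) = 1.1993 km
Sorted: K (0.9370 km) < L (1.1993 km) < H (1.9117 km) < I (2.3795 km) < …

K, L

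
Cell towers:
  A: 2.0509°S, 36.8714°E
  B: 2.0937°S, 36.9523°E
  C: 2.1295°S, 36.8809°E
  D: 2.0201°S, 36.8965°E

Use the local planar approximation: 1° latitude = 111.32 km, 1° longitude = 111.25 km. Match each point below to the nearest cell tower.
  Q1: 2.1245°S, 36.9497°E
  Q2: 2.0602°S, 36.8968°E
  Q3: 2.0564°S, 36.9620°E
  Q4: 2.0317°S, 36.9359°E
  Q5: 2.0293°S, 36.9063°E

Q1 at 2.1245°S, 36.9497°E:
  A: 11.9586 km
  B: 3.4408 km
  C: 7.6742 km
  D: 13.0420 km
  → nearest: B (3.4408 km)
Q2 at 2.0602°S, 36.8968°E:
  A: 3.0094 km
  B: 7.2132 km
  C: 7.9147 km
  D: 4.4641 km
  → nearest: A (3.0094 km)
Q3 at 2.0564°S, 36.9620°E:
  A: 10.0978 km
  B: 4.2902 km
  C: 12.1500 km
  D: 8.3323 km
  → nearest: B (4.2902 km)
Q4 at 2.0317°S, 36.9359°E:
  A: 7.4872 km
  B: 7.1389 km
  C: 12.4887 km
  D: 4.5695 km
  → nearest: D (4.5695 km)
Q5 at 2.0293°S, 36.9063°E:
  A: 4.5669 km
  B: 8.8081 km
  C: 11.5066 km
  D: 1.4958 km
  → nearest: D (1.4958 km)

Q1→B; Q2→A; Q3→B; Q4→D; Q5→D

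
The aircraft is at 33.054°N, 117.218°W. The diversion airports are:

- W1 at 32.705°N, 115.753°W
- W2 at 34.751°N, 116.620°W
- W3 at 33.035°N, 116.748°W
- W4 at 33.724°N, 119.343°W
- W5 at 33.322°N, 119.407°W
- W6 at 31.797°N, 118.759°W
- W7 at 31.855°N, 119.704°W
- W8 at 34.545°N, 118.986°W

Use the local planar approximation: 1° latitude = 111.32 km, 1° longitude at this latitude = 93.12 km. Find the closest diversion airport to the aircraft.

W3

Distances from 33.054°N, 117.218°W:
W1: √((-0.349·111.32)² + (1.465·93.12)²) = √(1509.37534 + 18610.63467) = 141.845 km
W2: √((1.697·111.32)² + (0.598·93.12)²) = √(35687.00321 + 3100.90387) = 196.946 km
W3: √((-0.019·111.32)² + (0.470·93.12)²) = √(4.47356 + 1915.49777) = 43.817 km
W4: √((0.670·111.32)² + (-2.125·93.12)²) = √(5562.83272 + 39156.49440) = 211.469 km
W5: √((0.268·111.32)² + (-2.189·93.12)²) = √(890.05324 + 41550.61514) = 206.011 km
W6: √((-1.257·111.32)² + (-1.541·93.12)²) = √(19580.19221 + 20591.65304) = 200.429 km
W7: √((-1.199·111.32)² + (-2.486·93.12)²) = √(17814.95631 + 53590.54617) = 267.218 km
W8: √((1.491·111.32)² + (-1.768·93.12)²) = √(27548.73632 + 27105.06518) = 233.782 km
Minimum: W3 at 43.817 km.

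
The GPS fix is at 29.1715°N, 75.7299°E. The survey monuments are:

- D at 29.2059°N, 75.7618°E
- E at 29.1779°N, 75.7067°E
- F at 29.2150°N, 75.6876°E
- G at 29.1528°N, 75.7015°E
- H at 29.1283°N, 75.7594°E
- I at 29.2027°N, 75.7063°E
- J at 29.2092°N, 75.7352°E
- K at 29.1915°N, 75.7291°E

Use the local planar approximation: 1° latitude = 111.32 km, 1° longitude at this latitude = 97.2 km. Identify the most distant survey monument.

F

Distances from 29.1715°N, 75.7299°E:
D: √((0.0344·111.32)² + (0.0319·97.2)²) = √(14.664366 + 9.614216) = 4.9273 km
E: √((0.0064·111.32)² + (-0.0232·97.2)²) = √(0.507582 + 5.085205) = 2.3649 km
F: √((0.0435·111.32)² + (-0.0423·97.2)²) = √(23.449031 + 16.904926) = 6.3525 km
G: √((-0.0187·111.32)² + (-0.0284·97.2)²) = √(4.333408 + 7.620250) = 3.4574 km
H: √((-0.0432·111.32)² + (0.0295·97.2)²) = √(23.126712 + 8.221983) = 5.5990 km
I: √((0.0312·111.32)² + (-0.0236·97.2)²) = √(12.063007 + 5.262069) = 4.1623 km
J: √((0.0377·111.32)² + (0.0053·97.2)²) = √(17.612828 + 0.265390) = 4.2283 km
K: √((0.0200·111.32)² + (-0.0008·97.2)²) = √(4.956857 + 0.006047) = 2.2278 km
Maximum: F at 6.3525 km.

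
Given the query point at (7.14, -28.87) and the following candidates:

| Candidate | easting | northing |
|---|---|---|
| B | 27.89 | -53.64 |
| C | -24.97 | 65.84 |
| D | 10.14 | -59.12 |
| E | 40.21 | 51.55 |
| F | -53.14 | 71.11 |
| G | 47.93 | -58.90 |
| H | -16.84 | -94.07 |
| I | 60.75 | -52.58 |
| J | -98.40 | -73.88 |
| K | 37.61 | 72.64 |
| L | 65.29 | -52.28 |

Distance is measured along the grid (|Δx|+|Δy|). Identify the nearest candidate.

Distances from (7.14, -28.87):
B: 45.52
C: 126.82
D: 33.25
E: 113.49
F: 160.26
G: 70.82
H: 89.18
I: 77.32
J: 150.55
K: 131.98
L: 81.56
Minimum: D at 33.25.

D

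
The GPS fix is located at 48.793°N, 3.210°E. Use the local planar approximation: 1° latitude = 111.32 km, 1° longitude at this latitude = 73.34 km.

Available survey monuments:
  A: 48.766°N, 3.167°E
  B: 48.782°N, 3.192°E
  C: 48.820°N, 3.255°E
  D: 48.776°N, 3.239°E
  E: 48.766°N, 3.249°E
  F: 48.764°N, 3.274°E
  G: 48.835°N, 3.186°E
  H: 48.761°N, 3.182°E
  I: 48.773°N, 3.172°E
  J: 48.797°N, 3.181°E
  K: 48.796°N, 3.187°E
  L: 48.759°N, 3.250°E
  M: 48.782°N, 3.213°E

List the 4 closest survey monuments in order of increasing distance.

Distances from 48.793°N, 3.210°E:
A: 4.357 km
B: 1.801 km
C: 4.464 km
D: 2.847 km
E: 4.149 km
F: 5.697 km
G: 4.996 km
H: 4.112 km
I: 3.567 km
J: 2.173 km
K: 1.720 km
L: 4.789 km
M: 1.244 km
Sorted: M (1.244 km) < K (1.720 km) < B (1.801 km) < J (2.173 km) < D (2.847 km) < I (3.567 km) < …

M, K, B, J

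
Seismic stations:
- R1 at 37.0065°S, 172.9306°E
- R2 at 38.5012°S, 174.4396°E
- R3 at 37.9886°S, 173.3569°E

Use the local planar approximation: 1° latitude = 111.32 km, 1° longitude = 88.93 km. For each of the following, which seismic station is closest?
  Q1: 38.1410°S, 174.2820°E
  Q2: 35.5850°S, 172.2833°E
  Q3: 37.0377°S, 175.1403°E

Q1 at 38.1410°S, 174.2820°E:
  R1: 174.3360 km
  R2: 42.4763 km
  R3: 84.0002 km
  → nearest: R2 (42.4763 km)
Q2 at 35.5850°S, 172.2833°E:
  R1: 168.3864 km
  R2: 377.0376 km
  R3: 284.0925 km
  → nearest: R1 (168.3864 km)
Q3 at 37.0377°S, 175.1403°E:
  R1: 196.5393 km
  R2: 174.4272 km
  R3: 190.6787 km
  → nearest: R2 (174.4272 km)

Q1→R2; Q2→R1; Q3→R2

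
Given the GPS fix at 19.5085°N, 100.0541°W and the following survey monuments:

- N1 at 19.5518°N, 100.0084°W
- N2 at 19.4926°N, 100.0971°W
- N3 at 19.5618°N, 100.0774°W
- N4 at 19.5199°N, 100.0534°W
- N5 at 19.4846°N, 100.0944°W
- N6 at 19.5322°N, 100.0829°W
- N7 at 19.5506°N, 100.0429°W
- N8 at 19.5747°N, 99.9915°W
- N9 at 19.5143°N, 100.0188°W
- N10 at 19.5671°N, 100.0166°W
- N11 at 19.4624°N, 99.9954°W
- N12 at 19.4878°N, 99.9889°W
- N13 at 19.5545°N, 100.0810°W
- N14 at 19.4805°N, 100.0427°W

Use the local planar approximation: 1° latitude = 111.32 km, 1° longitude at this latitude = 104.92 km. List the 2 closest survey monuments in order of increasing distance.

Distances from 19.5085°N, 100.0541°W:
N1: √((0.0433·111.32)² + (0.0457·104.92)²) = √(23.233904 + 22.990529) = 6.7989 km
N2: √((-0.0159·111.32)² + (-0.0430·104.92)²) = √(3.132858 + 20.354174) = 4.8463 km
N3: √((0.0533·111.32)² + (-0.0233·104.92)²) = √(35.204713 + 5.976245) = 6.4172 km
N4: √((0.0114·111.32)² + (0.0007·104.92)²) = √(1.610483 + 0.005394) = 1.2712 km
N5: √((-0.0239·111.32)² + (-0.0403·104.92)²) = √(7.078516 + 17.878318) = 4.9957 km
N6: √((0.0237·111.32)² + (-0.0288·104.92)²) = √(6.960542 + 9.130647) = 4.0114 km
N7: √((0.0421·111.32)² + (0.0112·104.92)²) = √(21.963957 + 1.380869) = 4.8316 km
N8: √((0.0662·111.32)² + (0.0626·104.92)²) = √(54.307821 + 43.138519) = 9.8715 km
N9: √((0.0058·111.32)² + (0.0353·104.92)²) = √(0.416872 + 13.717216) = 3.7595 km
N10: √((0.0586·111.32)² + (0.0375·104.92)²) = √(42.554121 + 15.480290) = 7.6180 km
N11: √((-0.0461·111.32)² + (0.0587·104.92)²) = √(26.335905 + 37.930867) = 8.0167 km
N12: √((-0.0207·111.32)² + (0.0652·104.92)²) = √(5.309909 + 46.796326) = 7.2185 km
N13: √((0.0460·111.32)² + (-0.0269·104.92)²) = √(26.221773 + 7.965648) = 5.8470 km
N14: √((-0.0280·111.32)² + (0.0114·104.92)²) = √(9.715440 + 1.430627) = 3.3386 km
Sorted: N4 (1.2712 km) < N14 (3.3386 km) < N9 (3.7595 km) < N6 (4.0114 km) < …

N4, N14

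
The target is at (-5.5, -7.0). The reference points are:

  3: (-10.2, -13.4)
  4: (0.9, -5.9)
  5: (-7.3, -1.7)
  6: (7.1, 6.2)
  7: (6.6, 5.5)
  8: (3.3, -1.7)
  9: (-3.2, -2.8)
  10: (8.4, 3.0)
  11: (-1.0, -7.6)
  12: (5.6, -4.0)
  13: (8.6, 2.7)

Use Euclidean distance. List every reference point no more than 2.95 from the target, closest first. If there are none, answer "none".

none

Distances from (-5.5, -7.0):
3: √((-4.7)² + (-6.4)²) = √(22.0900 + 40.9600) = 7.94
4: √((6.4)² + (1.1)²) = √(40.9600 + 1.2100) = 6.49
5: √((-1.8)² + (5.3)²) = √(3.2400 + 28.0900) = 5.60
6: √((12.6)² + (13.2)²) = √(158.7600 + 174.2400) = 18.25
7: √((12.1)² + (12.5)²) = √(146.4100 + 156.2500) = 17.40
8: √((8.8)² + (5.3)²) = √(77.4400 + 28.0900) = 10.27
9: √((2.3)² + (4.2)²) = √(5.2900 + 17.6400) = 4.79
10: √((13.9)² + (10.0)²) = √(193.2100 + 100.0000) = 17.12
11: √((4.5)² + (-0.6)²) = √(20.2500 + 0.3600) = 4.54
12: √((11.1)² + (3.0)²) = √(123.2100 + 9.0000) = 11.50
13: √((14.1)² + (9.7)²) = √(198.8100 + 94.0900) = 17.11
Threshold 2.95: none within range.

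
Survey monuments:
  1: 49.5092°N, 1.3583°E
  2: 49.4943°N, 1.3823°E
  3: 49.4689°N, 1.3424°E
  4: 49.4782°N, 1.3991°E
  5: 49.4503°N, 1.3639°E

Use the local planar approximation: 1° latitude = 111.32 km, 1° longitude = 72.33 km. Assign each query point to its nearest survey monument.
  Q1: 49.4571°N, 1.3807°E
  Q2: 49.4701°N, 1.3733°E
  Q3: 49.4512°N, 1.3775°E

Q1 at 49.4571°N, 1.3807°E:
  1: 6.0218 km
  2: 4.1427 km
  3: 3.0659 km
  4: 2.6997 km
  5: 1.4316 km
  → nearest: 5 (1.4316 km)
Q2 at 49.4701°N, 1.3733°E:
  1: 4.4858 km
  2: 2.7715 km
  3: 2.2390 km
  4: 2.0725 km
  5: 2.3066 km
  → nearest: 4 (2.0725 km)
Q3 at 49.4512°N, 1.3775°E:
  1: 6.6042 km
  2: 4.8104 km
  3: 3.2137 km
  4: 3.3874 km
  5: 0.9888 km
  → nearest: 5 (0.9888 km)

Q1→5; Q2→4; Q3→5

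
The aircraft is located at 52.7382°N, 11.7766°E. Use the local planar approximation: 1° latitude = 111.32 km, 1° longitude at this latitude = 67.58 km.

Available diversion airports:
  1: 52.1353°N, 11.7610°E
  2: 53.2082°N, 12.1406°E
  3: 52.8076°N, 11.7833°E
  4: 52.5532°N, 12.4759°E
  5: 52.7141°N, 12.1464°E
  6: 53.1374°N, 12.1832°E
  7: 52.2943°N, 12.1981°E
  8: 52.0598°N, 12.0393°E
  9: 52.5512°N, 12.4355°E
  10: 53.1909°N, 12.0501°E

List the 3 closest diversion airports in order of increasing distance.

3, 5, 9

Distances from 52.7382°N, 11.7766°E:
1: √((-0.6029·111.32)² + (-0.0156·67.58)²) = √(4504.400137 + 1.111439) = 67.1231 km
2: √((0.4700·111.32)² + (0.3640·67.58)²) = √(2737.424256 + 605.116705) = 57.8147 km
3: √((0.0694·111.32)² + (0.0067·67.58)²) = √(59.685019 + 0.205015) = 7.7389 km
4: √((-0.1850·111.32)² + (0.6993·67.58)²) = √(424.121074 + 2233.384159) = 51.5510 km
5: √((-0.0241·111.32)² + (0.3698·67.58)²) = √(7.197480 + 624.554279) = 25.1347 km
6: √((0.3992·111.32)² + (0.4066·67.58)²) = √(1974.819744 + 755.042023) = 52.2481 km
7: √((-0.4439·111.32)² + (0.4215·67.58)²) = √(2441.837086 + 811.393516) = 57.0371 km
8: √((-0.6784·111.32)² + (0.2627·67.58)²) = √(5703.193068 + 315.178454) = 77.5782 km
9: √((-0.1870·111.32)² + (0.6589·67.58)²) = √(433.340828 + 1982.783928) = 49.1541 km
10: √((0.4527·111.32)² + (0.2735·67.58)²) = √(2539.612081 + 341.626095) = 53.6772 km
Sorted: 3 (7.7389 km) < 5 (25.1347 km) < 9 (49.1541 km) < 4 (51.5510 km) < 6 (52.2481 km) < …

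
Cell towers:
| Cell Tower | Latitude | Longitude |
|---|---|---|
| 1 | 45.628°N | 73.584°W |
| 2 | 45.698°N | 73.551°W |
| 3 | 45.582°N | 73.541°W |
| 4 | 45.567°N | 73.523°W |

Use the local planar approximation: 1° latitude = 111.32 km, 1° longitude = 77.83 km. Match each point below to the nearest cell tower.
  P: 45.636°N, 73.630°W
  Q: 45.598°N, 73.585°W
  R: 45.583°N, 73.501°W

P at 45.636°N, 73.630°W:
  1: 3.689 km
  2: 9.243 km
  3: 9.172 km
  4: 11.329 km
  → nearest: 1 (3.689 km)
Q at 45.598°N, 73.585°W:
  1: 3.341 km
  2: 11.442 km
  3: 3.860 km
  4: 5.932 km
  → nearest: 1 (3.341 km)
R at 45.583°N, 73.501°W:
  1: 8.175 km
  2: 13.380 km
  3: 3.115 km
  4: 2.471 km
  → nearest: 4 (2.471 km)

P→1; Q→1; R→4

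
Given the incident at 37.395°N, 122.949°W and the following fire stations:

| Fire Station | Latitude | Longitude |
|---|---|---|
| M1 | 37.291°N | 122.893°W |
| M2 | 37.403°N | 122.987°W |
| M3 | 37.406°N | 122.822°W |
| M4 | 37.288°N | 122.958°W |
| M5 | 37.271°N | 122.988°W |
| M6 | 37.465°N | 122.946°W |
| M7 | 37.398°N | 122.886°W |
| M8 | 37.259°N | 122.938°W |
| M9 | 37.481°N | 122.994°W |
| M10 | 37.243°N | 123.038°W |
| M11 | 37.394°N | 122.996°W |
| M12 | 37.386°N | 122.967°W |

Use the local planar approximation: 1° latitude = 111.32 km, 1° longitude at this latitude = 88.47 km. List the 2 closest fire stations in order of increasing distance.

M12, M2

Distances from 37.395°N, 122.949°W:
M1: 12.593 km
M2: 3.478 km
M3: 11.302 km
M4: 11.938 km
M5: 14.228 km
M6: 7.797 km
M7: 5.584 km
M8: 15.171 km
M9: 10.368 km
M10: 18.663 km
M11: 4.160 km
M12: 1.881 km
Sorted: M12 (1.881 km) < M2 (3.478 km) < M11 (4.160 km) < M7 (5.584 km) < …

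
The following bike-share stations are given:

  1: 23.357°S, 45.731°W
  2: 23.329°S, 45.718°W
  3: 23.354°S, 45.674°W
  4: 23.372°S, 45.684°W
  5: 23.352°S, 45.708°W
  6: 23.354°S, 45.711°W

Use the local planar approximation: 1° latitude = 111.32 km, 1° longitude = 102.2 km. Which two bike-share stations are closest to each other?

Pairwise distances:
1–2: 3.388 km
1–3: 5.835 km
1–4: 5.085 km
1–5: 2.416 km
1–6: 2.071 km
2–3: 5.288 km
2–4: 5.915 km
2–5: 2.757 km
2–6: 2.873 km
3–4: 2.249 km
3–5: 3.482 km
3–6: 3.781 km
4–5: 3.313 km
4–6: 3.410 km
5–6: 0.379 km
Closest pair: 5–6 at 0.379 km.

5 and 6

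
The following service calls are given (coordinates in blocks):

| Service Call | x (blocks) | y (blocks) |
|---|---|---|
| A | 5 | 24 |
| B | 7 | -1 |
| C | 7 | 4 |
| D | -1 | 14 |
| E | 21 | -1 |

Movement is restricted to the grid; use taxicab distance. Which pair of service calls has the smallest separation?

Pairwise distances:
B–C: |0| + |5| = 0 + 5 = 5 blocks
B–E: |14| + |0| = 14 + 0 = 14 blocks
A–D: |-6| + |-10| = 6 + 10 = 16 blocks
C–D: |-8| + |10| = 8 + 10 = 18 blocks
C–E: |14| + |-5| = 14 + 5 = 19 blocks
A–C: |2| + |-20| = 2 + 20 = 22 blocks
B–D: |-8| + |15| = 8 + 15 = 23 blocks
A–B: |2| + |-25| = 2 + 25 = 27 blocks
D–E: |22| + |-15| = 22 + 15 = 37 blocks
A–E: |16| + |-25| = 16 + 25 = 41 blocks
Closest pair: B–C at 5 blocks.

B and C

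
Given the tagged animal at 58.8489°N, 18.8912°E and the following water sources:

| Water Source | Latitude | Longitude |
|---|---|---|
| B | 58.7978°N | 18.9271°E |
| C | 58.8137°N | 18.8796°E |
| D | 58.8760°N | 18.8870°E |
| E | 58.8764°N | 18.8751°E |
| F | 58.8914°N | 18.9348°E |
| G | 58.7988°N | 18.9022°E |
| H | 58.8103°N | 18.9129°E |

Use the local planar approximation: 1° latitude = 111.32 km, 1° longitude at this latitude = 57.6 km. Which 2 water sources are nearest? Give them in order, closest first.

Distances from 58.8489°N, 18.8912°E:
B: 6.0526 km
C: 3.9750 km
D: 3.0265 km
E: 3.1987 km
F: 5.3563 km
G: 5.6130 km
H: 4.4751 km
Sorted: D (3.0265 km) < E (3.1987 km) < C (3.9750 km) < H (4.4751 km) < …

D, E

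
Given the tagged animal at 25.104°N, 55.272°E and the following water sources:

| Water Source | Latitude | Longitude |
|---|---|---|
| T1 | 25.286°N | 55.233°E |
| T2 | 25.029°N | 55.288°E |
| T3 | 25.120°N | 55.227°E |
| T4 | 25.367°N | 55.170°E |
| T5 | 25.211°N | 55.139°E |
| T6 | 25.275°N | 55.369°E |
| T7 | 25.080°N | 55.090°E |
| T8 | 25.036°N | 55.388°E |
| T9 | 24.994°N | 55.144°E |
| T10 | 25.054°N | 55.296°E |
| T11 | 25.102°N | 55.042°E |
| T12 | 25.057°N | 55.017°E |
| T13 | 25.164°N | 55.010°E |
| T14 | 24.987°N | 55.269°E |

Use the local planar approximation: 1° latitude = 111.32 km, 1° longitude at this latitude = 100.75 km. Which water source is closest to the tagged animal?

Distances from 25.104°N, 55.272°E:
T1: √((0.182·111.32)² + (-0.039·100.75)²) = √(410.47732 + 15.43901) = 20.638 km
T2: √((-0.075·111.32)² + (0.016·100.75)²) = √(69.70580 + 2.59854) = 8.503 km
T3: √((0.016·111.32)² + (-0.045·100.75)²) = √(3.17239 + 20.55489) = 4.871 km
T4: √((0.263·111.32)² + (-0.102·100.75)²) = √(857.15210 + 105.60645) = 31.028 km
T5: √((0.107·111.32)² + (-0.133·100.75)²) = √(141.87764 + 179.55330) = 17.928 km
T6: √((0.171·111.32)² + (0.097·100.75)²) = √(362.35864 + 95.50664) = 21.398 km
T7: √((-0.024·111.32)² + (-0.182·100.75)²) = √(7.13787 + 336.22723) = 18.530 km
T8: √((-0.068·111.32)² + (0.116·100.75)²) = √(57.30127 + 136.58597) = 13.924 km
T9: √((-0.110·111.32)² + (-0.128·100.75)²) = √(149.94492 + 166.30682) = 17.783 km
T10: √((-0.050·111.32)² + (0.024·100.75)²) = √(30.98036 + 5.84672) = 6.069 km
T11: √((-0.002·111.32)² + (-0.230·100.75)²) = √(0.04957 + 536.96476) = 23.174 km
T12: √((-0.047·111.32)² + (-0.255·100.75)²) = √(27.37424 + 660.04033) = 26.219 km
T13: √((0.060·111.32)² + (-0.262·100.75)²) = √(44.61171 + 696.77521) = 27.228 km
T14: √((-0.117·111.32)² + (-0.003·100.75)²) = √(169.63604 + 0.09136) = 13.028 km
Minimum: T3 at 4.871 km.

T3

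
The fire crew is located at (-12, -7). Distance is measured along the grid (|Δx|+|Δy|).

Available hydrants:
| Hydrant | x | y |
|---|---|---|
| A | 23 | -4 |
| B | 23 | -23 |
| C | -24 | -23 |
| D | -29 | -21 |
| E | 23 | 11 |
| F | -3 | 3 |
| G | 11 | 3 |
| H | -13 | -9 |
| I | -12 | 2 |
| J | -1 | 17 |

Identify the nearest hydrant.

H

Distances from (-12, -7):
A: 38
B: 51
C: 28
D: 31
E: 53
F: 19
G: 33
H: 3
I: 9
J: 35
Minimum: H at 3.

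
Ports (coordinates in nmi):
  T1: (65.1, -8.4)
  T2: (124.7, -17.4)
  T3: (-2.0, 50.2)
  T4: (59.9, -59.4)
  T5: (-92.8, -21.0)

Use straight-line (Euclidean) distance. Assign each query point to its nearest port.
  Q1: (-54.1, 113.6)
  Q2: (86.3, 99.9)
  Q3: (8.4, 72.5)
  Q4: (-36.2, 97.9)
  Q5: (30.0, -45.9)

Q1 at (-54.1, 113.6):
  T1: √((119.2)² + (-122.0)²) = √(14208.6400 + 14884.0000) = 170.57 nmi
  T2: √((178.8)² + (-131.0)²) = √(31969.4400 + 17161.0000) = 221.65 nmi
  T3: √((52.1)² + (-63.4)²) = √(2714.4100 + 4019.5600) = 82.06 nmi
  T4: √((114.0)² + (-173.0)²) = √(12996.0000 + 29929.0000) = 207.18 nmi
  T5: √((-38.7)² + (-134.6)²) = √(1497.6900 + 18117.1600) = 140.05 nmi
  → nearest: T3 (82.06 nmi)
Q2 at (86.3, 99.9):
  T1: √((-21.2)² + (-108.3)²) = √(449.4400 + 11728.8900) = 110.36 nmi
  T2: √((38.4)² + (-117.3)²) = √(1474.5600 + 13759.2900) = 123.43 nmi
  T3: √((-88.3)² + (-49.7)²) = √(7796.8900 + 2470.0900) = 101.33 nmi
  T4: √((-26.4)² + (-159.3)²) = √(696.9600 + 25376.4900) = 161.47 nmi
  T5: √((-179.1)² + (-120.9)²) = √(32076.8100 + 14616.8100) = 216.09 nmi
  → nearest: T3 (101.33 nmi)
Q3 at (8.4, 72.5):
  T1: √((56.7)² + (-80.9)²) = √(3214.8900 + 6544.8100) = 98.79 nmi
  T2: √((116.3)² + (-89.9)²) = √(13525.6900 + 8082.0100) = 147.00 nmi
  T3: √((-10.4)² + (-22.3)²) = √(108.1600 + 497.2900) = 24.61 nmi
  T4: √((51.5)² + (-131.9)²) = √(2652.2500 + 17397.6100) = 141.60 nmi
  T5: √((-101.2)² + (-93.5)²) = √(10241.4400 + 8742.2500) = 137.78 nmi
  → nearest: T3 (24.61 nmi)
Q4 at (-36.2, 97.9):
  T1: √((101.3)² + (-106.3)²) = √(10261.6900 + 11299.6900) = 146.84 nmi
  T2: √((160.9)² + (-115.3)²) = √(25888.8100 + 13294.0900) = 197.95 nmi
  T3: √((34.2)² + (-47.7)²) = √(1169.6400 + 2275.2900) = 58.69 nmi
  T4: √((96.1)² + (-157.3)²) = √(9235.2100 + 24743.2900) = 184.33 nmi
  T5: √((-56.6)² + (-118.9)²) = √(3203.5600 + 14137.2100) = 131.68 nmi
  → nearest: T3 (58.69 nmi)
Q5 at (30.0, -45.9):
  T1: √((35.1)² + (37.5)²) = √(1232.0100 + 1406.2500) = 51.36 nmi
  T2: √((94.7)² + (28.5)²) = √(8968.0900 + 812.2500) = 98.90 nmi
  T3: √((-32.0)² + (96.1)²) = √(1024.0000 + 9235.2100) = 101.29 nmi
  T4: √((29.9)² + (-13.5)²) = √(894.0100 + 182.2500) = 32.81 nmi
  T5: √((-122.8)² + (24.9)²) = √(15079.8400 + 620.0100) = 125.30 nmi
  → nearest: T4 (32.81 nmi)

Q1→T3; Q2→T3; Q3→T3; Q4→T3; Q5→T4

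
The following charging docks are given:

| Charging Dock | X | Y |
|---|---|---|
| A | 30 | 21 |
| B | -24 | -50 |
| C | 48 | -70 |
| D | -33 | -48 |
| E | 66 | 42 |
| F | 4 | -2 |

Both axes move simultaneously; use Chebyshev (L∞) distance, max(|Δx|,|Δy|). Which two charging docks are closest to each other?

Pairwise distances:
A–B: 71
A–C: 91
A–D: 69
A–E: 36
A–F: 26
B–C: 72
B–D: 9
B–E: 92
B–F: 48
C–D: 81
C–E: 112
C–F: 68
D–E: 99
D–F: 46
E–F: 62
Closest pair: B–D at 9.

B and D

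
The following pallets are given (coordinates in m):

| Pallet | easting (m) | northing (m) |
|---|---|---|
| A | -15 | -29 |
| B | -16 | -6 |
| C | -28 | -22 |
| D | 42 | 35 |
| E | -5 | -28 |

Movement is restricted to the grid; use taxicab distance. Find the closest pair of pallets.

A and E

Pairwise distances:
A–B: |-1| + |23| = 1 + 23 = 24 m
A–C: |-13| + |7| = 13 + 7 = 20 m
A–D: |57| + |64| = 57 + 64 = 121 m
A–E: |10| + |1| = 10 + 1 = 11 m
B–C: |-12| + |-16| = 12 + 16 = 28 m
B–D: |58| + |41| = 58 + 41 = 99 m
B–E: |11| + |-22| = 11 + 22 = 33 m
C–D: |70| + |57| = 70 + 57 = 127 m
C–E: |23| + |-6| = 23 + 6 = 29 m
D–E: |-47| + |-63| = 47 + 63 = 110 m
Closest pair: A–E at 11 m.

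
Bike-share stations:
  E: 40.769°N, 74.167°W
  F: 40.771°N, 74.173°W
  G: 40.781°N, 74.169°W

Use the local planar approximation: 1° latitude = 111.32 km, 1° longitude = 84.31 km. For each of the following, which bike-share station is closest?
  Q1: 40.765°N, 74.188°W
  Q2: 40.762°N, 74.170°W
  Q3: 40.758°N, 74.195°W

Q1 at 40.765°N, 74.188°W:
  E: 1.826 km
  F: 1.430 km
  G: 2.396 km
  → nearest: F (1.430 km)
Q2 at 40.762°N, 74.170°W:
  E: 0.819 km
  F: 1.033 km
  G: 2.117 km
  → nearest: E (0.819 km)
Q3 at 40.758°N, 74.195°W:
  E: 2.659 km
  F: 2.353 km
  G: 3.371 km
  → nearest: F (2.353 km)

Q1→F; Q2→E; Q3→F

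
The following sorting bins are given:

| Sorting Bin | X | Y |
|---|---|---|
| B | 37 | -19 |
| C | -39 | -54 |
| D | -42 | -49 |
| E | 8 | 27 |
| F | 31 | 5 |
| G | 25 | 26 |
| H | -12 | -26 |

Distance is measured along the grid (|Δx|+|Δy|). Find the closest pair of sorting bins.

Pairwise distances:
B–C: |-76| + |-35| = 76 + 35 = 111
B–D: |-79| + |-30| = 79 + 30 = 109
B–E: |-29| + |46| = 29 + 46 = 75
B–F: |-6| + |24| = 6 + 24 = 30
B–G: |-12| + |45| = 12 + 45 = 57
B–H: |-49| + |-7| = 49 + 7 = 56
C–D: |-3| + |5| = 3 + 5 = 8
C–E: |47| + |81| = 47 + 81 = 128
C–F: |70| + |59| = 70 + 59 = 129
C–G: |64| + |80| = 64 + 80 = 144
C–H: |27| + |28| = 27 + 28 = 55
D–E: |50| + |76| = 50 + 76 = 126
D–F: |73| + |54| = 73 + 54 = 127
D–G: |67| + |75| = 67 + 75 = 142
D–H: |30| + |23| = 30 + 23 = 53
E–F: |23| + |-22| = 23 + 22 = 45
E–G: |17| + |-1| = 17 + 1 = 18
E–H: |-20| + |-53| = 20 + 53 = 73
F–G: |-6| + |21| = 6 + 21 = 27
F–H: |-43| + |-31| = 43 + 31 = 74
G–H: |-37| + |-52| = 37 + 52 = 89
Closest pair: C–D at 8.

C and D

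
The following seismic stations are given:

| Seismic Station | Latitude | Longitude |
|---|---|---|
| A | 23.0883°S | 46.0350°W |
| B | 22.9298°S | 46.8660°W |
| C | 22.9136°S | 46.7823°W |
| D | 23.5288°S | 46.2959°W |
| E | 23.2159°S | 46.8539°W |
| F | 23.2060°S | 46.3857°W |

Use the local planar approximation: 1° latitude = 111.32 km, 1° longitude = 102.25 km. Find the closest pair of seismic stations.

Pairwise distances:
A–B: √((0.1585·111.32)² + (-0.8310·102.25)²) = √(311.318499 + 7219.858415) = 86.7824 km
A–C: √((0.1747·111.32)² + (-0.7473·102.25)²) = √(378.209301 + 5838.705871) = 78.8474 km
A–D: √((-0.4405·111.32)² + (-0.2609·102.25)²) = √(2404.574409 + 711.663663) = 55.8233 km
A–E: √((-0.1276·111.32)² + (-0.8189·102.25)²) = √(201.765888 + 7011.135743) = 84.9288 km
A–F: √((-0.1177·111.32)² + (-0.3507·102.25)²) = √(171.671942 + 1285.873260) = 38.1778 km
B–C: √((0.0162·111.32)² + (0.0837·102.25)²) = √(3.252194 + 73.244927) = 8.7463 km
B–D: √((-0.5990·111.32)² + (0.5701·102.25)²) = √(4446.313085 + 3398.041788) = 88.5684 km
B–E: √((-0.2861·111.32)² + (0.0121·102.25)²) = √(1014.336634 + 1.530726) = 31.8727 km
B–F: √((-0.2762·111.32)² + (0.4803·102.25)²) = √(945.352428 + 2411.858399) = 57.9414 km
C–D: √((-0.6152·111.32)² + (0.4864·102.25)²) = √(4690.067022 + 2473.510543) = 84.6379 km
C–E: √((-0.3023·111.32)² + (-0.0716·102.25)²) = √(1132.459527 + 53.598505) = 34.4392 km
C–F: √((-0.2924·111.32)² + (0.3966·102.25)²) = √(1059.500417 + 1644.493091) = 51.9999 km
D–E: √((0.3129·111.32)² + (-0.5580·102.25)²) = √(1213.270175 + 3255.330080) = 66.8476 km
D–F: √((0.3228·111.32)² + (-0.0898·102.25)²) = √(1291.259255 + 84.310042) = 37.0887 km
E–F: √((0.0099·111.32)² + (0.4682·102.25)²) = √(1.214554 + 2291.867215) = 47.8861 km
Closest pair: B–C at 8.7463 km.

B and C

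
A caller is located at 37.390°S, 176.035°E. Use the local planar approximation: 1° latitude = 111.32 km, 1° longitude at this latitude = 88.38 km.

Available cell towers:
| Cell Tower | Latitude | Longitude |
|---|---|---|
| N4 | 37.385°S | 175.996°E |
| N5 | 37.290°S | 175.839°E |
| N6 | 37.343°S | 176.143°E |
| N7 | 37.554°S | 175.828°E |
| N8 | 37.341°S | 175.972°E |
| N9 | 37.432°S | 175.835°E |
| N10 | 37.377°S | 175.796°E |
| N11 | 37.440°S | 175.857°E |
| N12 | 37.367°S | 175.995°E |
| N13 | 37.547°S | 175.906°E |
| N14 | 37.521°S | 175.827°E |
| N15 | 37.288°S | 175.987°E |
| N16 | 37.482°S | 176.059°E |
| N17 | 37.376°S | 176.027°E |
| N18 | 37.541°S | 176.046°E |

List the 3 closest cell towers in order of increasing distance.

N17, N4, N12

Distances from 37.390°S, 176.035°E:
N4: √((0.005·111.32)² + (-0.039·88.38)²) = √(0.30980 + 11.88057) = 3.491 km
N5: √((0.100·111.32)² + (-0.196·88.38)²) = √(123.92142 + 300.06831) = 20.591 km
N6: √((0.047·111.32)² + (0.108·88.38)²) = √(27.37424 + 91.10779) = 10.885 km
N7: √((-0.164·111.32)² + (-0.207·88.38)²) = √(333.29906 + 334.69458) = 25.846 km
N8: √((0.049·111.32)² + (-0.063·88.38)²) = √(29.75353 + 31.00196) = 7.795 km
N9: √((-0.042·111.32)² + (-0.200·88.38)²) = √(21.85974 + 312.44098) = 18.284 km
N10: √((0.013·111.32)² + (-0.239·88.38)²) = √(2.09427 + 446.17352) = 21.172 km
N11: √((-0.050·111.32)² + (-0.178·88.38)²) = √(30.98036 + 247.48450) = 16.687 km
N12: √((0.023·111.32)² + (-0.040·88.38)²) = √(6.55544 + 12.49764) = 4.365 km
N13: √((-0.157·111.32)² + (-0.129·88.38)²) = √(305.45392 + 129.98326) = 20.867 km
N14: √((-0.131·111.32)² + (-0.208·88.38)²) = √(212.66156 + 337.93616) = 23.465 km
N15: √((0.102·111.32)² + (-0.048·88.38)²) = √(128.92785 + 17.99660) = 12.121 km
N16: √((-0.092·111.32)² + (0.024·88.38)²) = √(104.88709 + 4.49915) = 10.459 km
N17: √((0.014·111.32)² + (-0.008·88.38)²) = √(2.42886 + 0.49991) = 1.711 km
N18: √((-0.151·111.32)² + (0.011·88.38)²) = √(282.55324 + 0.94513) = 16.837 km
Sorted: N17 (1.711 km) < N4 (3.491 km) < N12 (4.365 km) < N8 (7.795 km) < N16 (10.459 km) < …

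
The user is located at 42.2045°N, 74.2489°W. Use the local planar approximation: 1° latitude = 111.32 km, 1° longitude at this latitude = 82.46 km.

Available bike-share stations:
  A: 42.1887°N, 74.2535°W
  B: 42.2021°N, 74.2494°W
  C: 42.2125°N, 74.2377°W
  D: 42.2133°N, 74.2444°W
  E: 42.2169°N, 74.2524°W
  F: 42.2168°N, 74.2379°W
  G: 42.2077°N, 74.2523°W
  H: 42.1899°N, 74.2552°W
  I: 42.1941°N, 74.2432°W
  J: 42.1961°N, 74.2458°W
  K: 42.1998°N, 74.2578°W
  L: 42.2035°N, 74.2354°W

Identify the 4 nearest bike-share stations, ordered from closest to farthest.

Distances from 42.2045°N, 74.2489°W:
A: √((-0.0158·111.32)² + (-0.0046·82.46)²) = √(3.093574 + 0.143881) = 1.7993 km
B: √((-0.0024·111.32)² + (-0.0005·82.46)²) = √(0.071379 + 0.001700) = 0.2703 km
C: √((0.0080·111.32)² + (0.0112·82.46)²) = √(0.793097 + 0.852948) = 1.2830 km
D: √((0.0088·111.32)² + (0.0045·82.46)²) = √(0.959648 + 0.137693) = 1.0475 km
E: √((0.0124·111.32)² + (-0.0035·82.46)²) = √(1.905416 + 0.083296) = 1.4102 km
F: √((0.0123·111.32)² + (0.0110·82.46)²) = √(1.874807 + 0.822758) = 1.6424 km
G: √((0.0032·111.32)² + (-0.0034·82.46)²) = √(0.126896 + 0.078604) = 0.4533 km
H: √((-0.0146·111.32)² + (-0.0063·82.46)²) = √(2.641509 + 0.269878) = 1.7063 km
I: √((-0.0104·111.32)² + (0.0057·82.46)²) = √(1.340334 + 0.220921) = 1.2495 km
J: √((-0.0084·111.32)² + (0.0031·82.46)²) = √(0.874390 + 0.065345) = 0.9694 km
K: √((-0.0047·111.32)² + (-0.0089·82.46)²) = √(0.273742 + 0.538600) = 0.9013 km
L: √((-0.0010·111.32)² + (0.0135·82.46)²) = √(0.012392 + 1.239237) = 1.1188 km
Sorted: B (0.2703 km) < G (0.4533 km) < K (0.9013 km) < J (0.9694 km) < D (1.0475 km) < L (1.1188 km) < …

B, G, K, J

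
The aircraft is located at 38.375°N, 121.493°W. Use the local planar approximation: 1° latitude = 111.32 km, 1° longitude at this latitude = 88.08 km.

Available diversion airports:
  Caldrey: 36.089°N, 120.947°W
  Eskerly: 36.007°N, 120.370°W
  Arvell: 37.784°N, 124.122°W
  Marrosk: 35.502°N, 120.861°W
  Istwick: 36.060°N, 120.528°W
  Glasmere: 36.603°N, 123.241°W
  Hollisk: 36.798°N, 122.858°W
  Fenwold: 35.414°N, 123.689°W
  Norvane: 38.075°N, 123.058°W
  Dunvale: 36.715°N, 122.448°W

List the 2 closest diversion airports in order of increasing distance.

Distances from 38.375°N, 121.493°W:
Caldrey: √((-2.286·111.32)² + (0.546·88.08)²) = √(64758.80819 + 2312.80969) = 258.982 km
Eskerly: √((-2.368·111.32)² + (1.123·88.08)²) = √(69487.99671 + 9783.94774) = 281.553 km
Arvell: √((-0.591·111.32)² + (-2.629·88.08)²) = √(4328.33989 + 53621.10804) = 240.727 km
Marrosk: √((-2.873·111.32)² + (0.632·88.08)²) = √(102286.34196 + 3098.76590) = 324.631 km
Istwick: √((-2.315·111.32)² + (0.965·88.08)²) = √(66412.27935 + 7224.52401) = 271.361 km
Glasmere: √((-1.772·111.32)² + (-1.748·88.08)²) = √(38911.12886 + 23704.86403) = 250.232 km
Hollisk: √((-1.577·111.32)² + (-1.365·88.08)²) = √(30818.37831 + 14455.06053) = 212.776 km
Fenwold: √((-2.961·111.32)² + (-2.196·88.08)²) = √(108648.36873 + 37412.71998) = 382.179 km
Norvane: √((-0.300·111.32)² + (-1.565·88.08)²) = √(1115.29282 + 19001.29916) = 141.833 km
Dunvale: √((-1.660·111.32)² + (-0.955·88.08)²) = √(34147.78760 + 7075.56875) = 203.035 km
Sorted: Norvane (141.833 km) < Dunvale (203.035 km) < Hollisk (212.776 km) < Arvell (240.727 km) < …

Norvane, Dunvale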